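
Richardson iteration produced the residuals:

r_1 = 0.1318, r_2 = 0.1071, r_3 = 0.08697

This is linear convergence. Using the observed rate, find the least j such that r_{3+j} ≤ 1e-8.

77

Rate ρ ≈ r_3/r_2 = 0.08697/0.1071 = 0.8120.
After j more steps, r_{3+j} ≈ 0.08697·ρ^j; need ρ^j ≤ 1e-8/0.08697 = 1.14982e-07.
j ≥ ln(1.14982e-07)/ln(0.8120) = -15.9785/-0.20825 = 76.727.
So 77 more iterations are needed.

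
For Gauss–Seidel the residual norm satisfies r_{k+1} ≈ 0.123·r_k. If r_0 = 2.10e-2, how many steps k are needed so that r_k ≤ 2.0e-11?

After k steps, r_k ≈ 2.10e-2·0.123^k.
Need 0.123^k ≤ 2.0e-11/2.10e-2 = 9.52381e-10.
k ≥ ln(9.52381e-10)/ln(0.123) = -20.7721/-2.09557 = 9.912.
Smallest integer k = 10.

10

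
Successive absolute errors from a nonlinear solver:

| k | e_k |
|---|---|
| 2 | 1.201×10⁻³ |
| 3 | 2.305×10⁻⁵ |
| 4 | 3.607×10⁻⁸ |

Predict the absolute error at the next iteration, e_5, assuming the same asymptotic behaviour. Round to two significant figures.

First estimate the order: p ≈ ln(e_4/e_3) / ln(e_3/e_2) = ln(3.607×10⁻⁸/2.305×10⁻⁵)/ln(2.305×10⁻⁵/1.201×10⁻³) = ln(0.00156486)/ln(0.0191923) ≈ 1.6341.
Then e_5 ≈ e_4·(e_4/e_3)^p = 3.607×10⁻⁸·(0.00156486)^1.6341 = 3.607×10⁻⁸·2.60311e-05 ≈ 9.389e-13.

9.4e-13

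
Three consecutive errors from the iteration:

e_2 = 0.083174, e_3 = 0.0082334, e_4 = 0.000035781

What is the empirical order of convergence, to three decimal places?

2.352

p ≈ ln(e_4/e_3) / ln(e_3/e_2)
  = ln(0.000035781/0.0082334) / ln(0.0082334/0.083174)
  = ln(0.00434584) / ln(0.0989901)
  = -5.438536 / -2.312735 ≈ 2.351560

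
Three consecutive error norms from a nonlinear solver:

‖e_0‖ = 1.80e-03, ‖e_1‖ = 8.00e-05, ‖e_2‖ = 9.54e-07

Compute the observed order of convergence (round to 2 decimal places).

1.42

p ≈ ln(‖e_2‖/‖e_1‖) / ln(‖e_1‖/‖e_0‖)
  = ln(9.54e-07/8.00e-05) / ln(8.00e-05/1.80e-03)
  = ln(0.011925) / ln(0.0444444)
  = -4.42912 / -3.11352 ≈ 1.42254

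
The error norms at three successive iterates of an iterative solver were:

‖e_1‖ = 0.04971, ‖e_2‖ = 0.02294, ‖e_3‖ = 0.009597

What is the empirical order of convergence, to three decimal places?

p ≈ ln(‖e_3‖/‖e_2‖) / ln(‖e_2‖/‖e_1‖)
  = ln(0.009597/0.02294) / ln(0.02294/0.04971)
  = ln(0.418352) / ln(0.461477)
  = -0.871432 / -0.773323 ≈ 1.126867

1.127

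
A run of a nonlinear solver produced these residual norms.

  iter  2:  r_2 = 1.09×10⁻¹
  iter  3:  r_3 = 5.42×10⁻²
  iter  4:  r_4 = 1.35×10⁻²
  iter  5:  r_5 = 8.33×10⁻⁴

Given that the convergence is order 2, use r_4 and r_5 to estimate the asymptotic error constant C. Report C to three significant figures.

C ≈ r_5 / r_4^2
  = 8.33×10⁻⁴ / (1.35×10⁻²)^2
  = 8.33×10⁻⁴ / 0.00018225 ≈ 4.5706

4.57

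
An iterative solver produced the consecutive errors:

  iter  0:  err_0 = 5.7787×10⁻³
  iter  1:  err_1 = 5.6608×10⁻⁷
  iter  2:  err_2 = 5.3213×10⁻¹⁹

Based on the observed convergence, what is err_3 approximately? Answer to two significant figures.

First estimate the order: p ≈ ln(err_2/err_1) / ln(err_1/err_0) = ln(5.3213×10⁻¹⁹/5.6608×10⁻⁷)/ln(5.6608×10⁻⁷/5.7787×10⁻³) = ln(9.40026e-13)/ln(9.79597e-05) ≈ 3.0000.
Then err_3 ≈ err_2·(err_2/err_1)^p = 5.3213×10⁻¹⁹·(9.40026e-13)^3.0000 = 5.3213×10⁻¹⁹·8.30653e-37 ≈ 4.42e-55.

4.4e-55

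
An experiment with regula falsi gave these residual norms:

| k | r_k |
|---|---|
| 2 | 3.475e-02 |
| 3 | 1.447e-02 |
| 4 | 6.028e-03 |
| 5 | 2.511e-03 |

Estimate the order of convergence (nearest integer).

Consecutive ratios: r_5/r_4 = 2.511e-03/6.028e-03 = 0.416556, r_4/r_3 = 6.028e-03/1.447e-02 = 0.416586.
p ≈ ln(0.416556)/ln(0.416586) = -0.8757/-0.8757 ≈ 1.00.
So the convergence is linear (order 1).

1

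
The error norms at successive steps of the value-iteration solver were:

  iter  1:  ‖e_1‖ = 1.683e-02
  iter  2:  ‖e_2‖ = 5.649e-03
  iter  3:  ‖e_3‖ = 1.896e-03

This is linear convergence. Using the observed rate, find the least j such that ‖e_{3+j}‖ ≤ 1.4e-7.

9

Rate ρ ≈ ‖e_3‖/‖e_2‖ = 1.896e-03/5.649e-03 = 0.3356.
After j more steps, ‖e_{3+j}‖ ≈ 1.896e-03·ρ^j; need ρ^j ≤ 1.4e-7/1.896e-03 = 7.38397e-05.
j ≥ ln(7.38397e-05)/ln(0.3356) = -9.5136/-1.09184 = 8.713.
So 9 more iterations are needed.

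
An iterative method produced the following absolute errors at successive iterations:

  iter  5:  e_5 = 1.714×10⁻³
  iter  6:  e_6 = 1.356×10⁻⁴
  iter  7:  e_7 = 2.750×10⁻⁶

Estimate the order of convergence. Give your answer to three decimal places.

1.537

p ≈ ln(e_7/e_6) / ln(e_6/e_5)
  = ln(2.750×10⁻⁶/1.356×10⁻⁴) / ln(1.356×10⁻⁴/1.714×10⁻³)
  = ln(0.0202802) / ln(0.0791132)
  = -3.898110 / -2.536876 ≈ 1.536579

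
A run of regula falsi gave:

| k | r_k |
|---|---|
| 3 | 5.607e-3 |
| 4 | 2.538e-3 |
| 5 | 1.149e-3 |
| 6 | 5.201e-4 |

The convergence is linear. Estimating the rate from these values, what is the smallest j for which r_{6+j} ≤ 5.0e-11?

21

Rate ρ ≈ r_6/r_5 = 5.201e-4/1.149e-3 = 0.4527.
After j more steps, r_{6+j} ≈ 5.201e-4·ρ^j; need ρ^j ≤ 5.0e-11/5.201e-4 = 9.61354e-08.
j ≥ ln(9.61354e-08)/ln(0.4527) = -16.1575/-0.79253 = 20.387.
So 21 more iterations are needed.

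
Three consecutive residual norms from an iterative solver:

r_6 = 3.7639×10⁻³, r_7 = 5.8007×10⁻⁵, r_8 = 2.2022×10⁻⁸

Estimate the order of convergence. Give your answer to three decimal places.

1.888

p ≈ ln(r_8/r_7) / ln(r_7/r_6)
  = ln(2.2022×10⁻⁸/5.8007×10⁻⁵) / ln(5.8007×10⁻⁵/3.7639×10⁻³)
  = ln(0.000379644) / ln(0.0154114)
  = -7.876277 / -4.172648 ≈ 1.887597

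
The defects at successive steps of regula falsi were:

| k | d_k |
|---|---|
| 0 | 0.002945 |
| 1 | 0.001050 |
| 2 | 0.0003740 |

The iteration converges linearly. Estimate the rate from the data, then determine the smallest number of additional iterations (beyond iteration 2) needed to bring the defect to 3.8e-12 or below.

Rate ρ ≈ d_2/d_1 = 0.0003740/0.001050 = 0.3562.
After j more steps, d_{2+j} ≈ 0.0003740·ρ^j; need ρ^j ≤ 3.8e-12/0.0003740 = 1.01604e-08.
j ≥ ln(1.01604e-08)/ln(0.3562) = -18.4048/-1.03226 = 17.830.
So 18 more iterations are needed.

18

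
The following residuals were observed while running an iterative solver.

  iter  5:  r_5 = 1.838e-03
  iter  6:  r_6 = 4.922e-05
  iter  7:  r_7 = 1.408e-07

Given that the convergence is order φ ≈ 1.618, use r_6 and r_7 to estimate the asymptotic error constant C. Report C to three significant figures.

1.31

C ≈ r_7 / r_6^1.618
  = 1.408e-07 / (4.922e-05)^1.618
  = 1.408e-07 / 1.07124e-07 ≈ 1.3144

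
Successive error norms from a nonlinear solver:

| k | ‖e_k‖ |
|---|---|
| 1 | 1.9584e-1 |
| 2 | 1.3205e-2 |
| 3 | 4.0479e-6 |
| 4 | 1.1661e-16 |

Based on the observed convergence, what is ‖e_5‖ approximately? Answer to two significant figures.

First estimate the order: p ≈ ln(‖e_4‖/‖e_3‖) / ln(‖e_3‖/‖e_2‖) = ln(1.1661e-16/4.0479e-6)/ln(4.0479e-6/1.3205e-2) = ln(2.88075e-11)/ln(0.000306543) ≈ 3.0000.
Then ‖e_5‖ ≈ ‖e_4‖·(‖e_4‖/‖e_3‖)^p = 1.1661e-16·(2.88075e-11)^3.0000 = 1.1661e-16·2.39065e-32 ≈ 2.788e-48.

2.8e-48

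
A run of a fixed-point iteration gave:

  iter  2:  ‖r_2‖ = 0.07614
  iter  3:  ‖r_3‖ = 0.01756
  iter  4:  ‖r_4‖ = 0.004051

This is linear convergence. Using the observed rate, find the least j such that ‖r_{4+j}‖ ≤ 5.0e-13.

16

Rate ρ ≈ ‖r_4‖/‖r_3‖ = 0.004051/0.01756 = 0.2307.
After j more steps, ‖r_{4+j}‖ ≈ 0.004051·ρ^j; need ρ^j ≤ 5.0e-13/0.004051 = 1.23426e-10.
j ≥ ln(1.23426e-10)/ln(0.2307) = -22.8154/-1.46664 = 15.556.
So 16 more iterations are needed.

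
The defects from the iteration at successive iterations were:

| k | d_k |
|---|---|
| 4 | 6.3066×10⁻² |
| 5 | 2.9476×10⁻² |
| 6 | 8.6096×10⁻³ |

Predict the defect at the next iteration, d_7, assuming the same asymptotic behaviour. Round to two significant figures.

First estimate the order: p ≈ ln(d_6/d_5) / ln(d_5/d_4) = ln(8.6096×10⁻³/2.9476×10⁻²)/ln(2.9476×10⁻²/6.3066×10⁻²) = ln(0.292088)/ln(0.467383) ≈ 1.6181.
Then d_7 ≈ d_6·(d_6/d_5)^p = 8.6096×10⁻³·(0.292088)^1.6181 = 8.6096×10⁻³·0.136505 ≈ 0.001175.

1.2e-3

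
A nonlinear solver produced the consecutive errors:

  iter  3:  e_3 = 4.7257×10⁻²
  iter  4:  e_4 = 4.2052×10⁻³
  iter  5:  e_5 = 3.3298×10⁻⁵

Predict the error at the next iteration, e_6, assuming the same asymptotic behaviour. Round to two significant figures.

2.1e-9

First estimate the order: p ≈ ln(e_5/e_4) / ln(e_4/e_3) = ln(3.3298×10⁻⁵/4.2052×10⁻³)/ln(4.2052×10⁻³/4.7257×10⁻²) = ln(0.00791829)/ln(0.0889858) ≈ 2.0000.
Then e_6 ≈ e_5·(e_5/e_4)^p = 3.3298×10⁻⁵·(0.00791829)^2.0000 = 3.3298×10⁻⁵·6.26993e-05 ≈ 2.088e-09.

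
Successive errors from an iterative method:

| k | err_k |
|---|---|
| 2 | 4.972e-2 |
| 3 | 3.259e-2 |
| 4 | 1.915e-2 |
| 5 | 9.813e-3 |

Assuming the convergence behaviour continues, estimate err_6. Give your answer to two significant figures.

First estimate the order: p ≈ ln(err_5/err_4) / ln(err_4/err_3) = ln(9.813e-3/1.915e-2)/ln(1.915e-2/3.259e-2) = ln(0.512428)/ln(0.587604) ≈ 1.2575.
Then err_6 ≈ err_5·(err_5/err_4)^p = 9.813e-3·(0.512428)^1.2575 = 9.813e-3·0.431383 ≈ 0.004233.

4.2e-3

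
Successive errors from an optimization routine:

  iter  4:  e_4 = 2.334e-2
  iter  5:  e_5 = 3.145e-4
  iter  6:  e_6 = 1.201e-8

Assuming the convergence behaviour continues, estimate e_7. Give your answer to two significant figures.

First estimate the order: p ≈ ln(e_6/e_5) / ln(e_5/e_4) = ln(1.201e-8/3.145e-4)/ln(3.145e-4/2.334e-2) = ln(3.81876e-05)/ln(0.0134747) ≈ 2.3620.
Then e_7 ≈ e_6·(e_6/e_5)^p = 1.201e-8·(3.81876e-05)^2.3620 = 1.201e-8·3.6686e-11 ≈ 4.406e-19.

4.4e-19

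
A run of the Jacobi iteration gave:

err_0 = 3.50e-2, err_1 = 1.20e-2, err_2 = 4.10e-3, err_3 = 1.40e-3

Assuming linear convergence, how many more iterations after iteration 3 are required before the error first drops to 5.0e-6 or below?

Rate ρ ≈ err_3/err_2 = 1.40e-3/4.10e-3 = 0.3415.
After j more steps, err_{3+j} ≈ 1.40e-3·ρ^j; need ρ^j ≤ 5.0e-6/1.40e-3 = 0.00357143.
j ≥ ln(0.00357143)/ln(0.3415) = -5.6348/-1.07441 = 5.245.
So 6 more iterations are needed.

6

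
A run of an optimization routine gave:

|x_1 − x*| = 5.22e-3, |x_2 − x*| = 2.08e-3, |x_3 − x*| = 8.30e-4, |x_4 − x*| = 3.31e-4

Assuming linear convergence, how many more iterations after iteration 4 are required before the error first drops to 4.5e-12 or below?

Rate ρ ≈ |x_4 − x*|/|x_3 − x*| = 3.31e-4/8.30e-4 = 0.3988.
After j more steps, |x_{4+j} − x*| ≈ 3.31e-4·ρ^j; need ρ^j ≤ 4.5e-12/3.31e-4 = 1.35952e-08.
j ≥ ln(1.35952e-08)/ln(0.3988) = -18.1135/-0.91930 = 19.704.
So 20 more iterations are needed.

20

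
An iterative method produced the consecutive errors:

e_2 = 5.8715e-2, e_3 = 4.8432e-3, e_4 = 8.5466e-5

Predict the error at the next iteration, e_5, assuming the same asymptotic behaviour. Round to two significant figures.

1.2e-7

First estimate the order: p ≈ ln(e_4/e_3) / ln(e_3/e_2) = ln(8.5466e-5/4.8432e-3)/ln(4.8432e-3/5.8715e-2) = ln(0.0176466)/ln(0.0824866) ≈ 1.6180.
Then e_5 ≈ e_4·(e_4/e_3)^p = 8.5466e-5·(0.0176466)^1.6180 = 8.5466e-5·0.00145579 ≈ 1.244e-07.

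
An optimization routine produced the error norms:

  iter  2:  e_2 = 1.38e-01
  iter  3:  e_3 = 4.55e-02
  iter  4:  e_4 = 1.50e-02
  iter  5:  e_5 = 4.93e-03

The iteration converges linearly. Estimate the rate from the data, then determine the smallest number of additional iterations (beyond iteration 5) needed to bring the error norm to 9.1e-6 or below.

Rate ρ ≈ e_5/e_4 = 4.93e-03/1.50e-02 = 0.3287.
After j more steps, e_{5+j} ≈ 4.93e-03·ρ^j; need ρ^j ≤ 9.1e-6/4.93e-03 = 0.00184584.
j ≥ ln(0.00184584)/ln(0.3287) = -6.2948/-1.11261 = 5.658.
So 6 more iterations are needed.

6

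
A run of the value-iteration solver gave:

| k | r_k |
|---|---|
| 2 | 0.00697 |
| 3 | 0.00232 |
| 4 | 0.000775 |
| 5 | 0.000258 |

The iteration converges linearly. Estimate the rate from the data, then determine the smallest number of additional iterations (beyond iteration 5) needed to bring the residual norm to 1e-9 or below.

Rate ρ ≈ r_5/r_4 = 0.000258/0.000775 = 0.3329.
After j more steps, r_{5+j} ≈ 0.000258·ρ^j; need ρ^j ≤ 1e-9/0.000258 = 3.87597e-06.
j ≥ ln(3.87597e-06)/ln(0.3329) = -12.4607/-1.09991 = 11.329.
So 12 more iterations are needed.

12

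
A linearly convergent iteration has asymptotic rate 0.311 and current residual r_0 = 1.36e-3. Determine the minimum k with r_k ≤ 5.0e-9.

After k steps, r_k ≈ 1.36e-3·0.311^k.
Need 0.311^k ≤ 5.0e-9/1.36e-3 = 3.67647e-06.
k ≥ ln(3.67647e-06)/ln(0.311) = -12.5136/-1.16796 = 10.714.
Smallest integer k = 11.

11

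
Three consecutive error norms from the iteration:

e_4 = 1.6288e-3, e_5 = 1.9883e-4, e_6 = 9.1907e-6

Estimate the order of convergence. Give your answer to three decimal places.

p ≈ ln(e_6/e_5) / ln(e_5/e_4)
  = ln(9.1907e-6/1.9883e-4) / ln(1.9883e-4/1.6288e-3)
  = ln(0.0462239) / ln(0.122071)
  = -3.074258 / -2.103152 ≈ 1.461738

1.462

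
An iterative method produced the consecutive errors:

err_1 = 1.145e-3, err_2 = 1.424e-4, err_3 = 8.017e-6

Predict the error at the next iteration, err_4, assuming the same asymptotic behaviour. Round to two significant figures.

1.5e-7

First estimate the order: p ≈ ln(err_3/err_2) / ln(err_2/err_1) = ln(8.017e-6/1.424e-4)/ln(1.424e-4/1.145e-3) = ln(0.0562992)/ln(0.124367) ≈ 1.3802.
Then err_4 ≈ err_3·(err_3/err_2)^p = 8.017e-6·(0.0562992)^1.3802 = 8.017e-6·0.0188557 ≈ 1.512e-07.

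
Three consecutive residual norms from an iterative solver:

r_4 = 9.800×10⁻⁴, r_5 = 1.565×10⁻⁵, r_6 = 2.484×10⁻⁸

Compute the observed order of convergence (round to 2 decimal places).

p ≈ ln(r_6/r_5) / ln(r_5/r_4)
  = ln(2.484×10⁻⁸/1.565×10⁻⁵) / ln(1.565×10⁻⁵/9.800×10⁻⁴)
  = ln(0.00158722) / ln(0.0159694)
  = -6.44577 / -4.13708 ≈ 1.55805

1.56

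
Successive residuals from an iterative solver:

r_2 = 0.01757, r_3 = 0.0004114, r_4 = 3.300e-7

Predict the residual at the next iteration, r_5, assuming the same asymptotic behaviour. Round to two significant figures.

4.4e-13

First estimate the order: p ≈ ln(r_4/r_3) / ln(r_3/r_2) = ln(3.300e-7/0.0004114)/ln(0.0004114/0.01757) = ln(0.000802139)/ln(0.0234149) ≈ 1.8986.
Then r_5 ≈ r_4·(r_4/r_3)^p = 3.300e-7·(0.000802139)^1.8986 = 3.300e-7·1.32559e-06 ≈ 4.374e-13.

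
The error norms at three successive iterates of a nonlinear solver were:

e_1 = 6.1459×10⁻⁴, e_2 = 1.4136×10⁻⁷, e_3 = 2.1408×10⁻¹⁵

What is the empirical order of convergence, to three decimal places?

p ≈ ln(e_3/e_2) / ln(e_2/e_1)
  = ln(2.1408×10⁻¹⁵/1.4136×10⁻⁷) / ln(1.4136×10⁻⁷/6.1459×10⁻⁴)
  = ln(1.51443e-08) / ln(0.000230007)
  = -18.005642 / -8.377401 ≈ 2.149311

2.149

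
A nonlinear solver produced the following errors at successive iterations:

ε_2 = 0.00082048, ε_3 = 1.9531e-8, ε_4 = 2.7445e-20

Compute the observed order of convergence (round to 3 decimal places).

2.564

p ≈ ln(ε_4/ε_3) / ln(ε_3/ε_2)
  = ln(2.7445e-20/1.9531e-8) / ln(1.9531e-8/0.00082048)
  = ln(1.4052e-12) / ln(2.38044e-05)
  = -27.290841 / -10.645640 ≈ 2.563570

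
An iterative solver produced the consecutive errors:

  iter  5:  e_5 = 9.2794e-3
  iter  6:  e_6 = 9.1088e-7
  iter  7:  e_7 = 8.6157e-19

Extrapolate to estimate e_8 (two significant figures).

7.3e-55

First estimate the order: p ≈ ln(e_7/e_6) / ln(e_6/e_5) = ln(8.6157e-19/9.1088e-7)/ln(9.1088e-7/9.2794e-3) = ln(9.45866e-13)/ln(9.81615e-05) ≈ 3.0000.
Then e_8 ≈ e_7·(e_7/e_6)^p = 8.6157e-19·(9.45866e-13)^3.0000 = 8.6157e-19·8.46231e-37 ≈ 7.291e-55.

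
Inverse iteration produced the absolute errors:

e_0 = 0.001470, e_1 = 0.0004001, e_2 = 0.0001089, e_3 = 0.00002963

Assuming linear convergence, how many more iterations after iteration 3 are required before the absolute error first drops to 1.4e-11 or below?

12

Rate ρ ≈ e_3/e_2 = 0.00002963/0.0001089 = 0.2721.
After j more steps, e_{3+j} ≈ 0.00002963·ρ^j; need ρ^j ≤ 1.4e-11/0.00002963 = 4.72494e-07.
j ≥ ln(4.72494e-07)/ln(0.2721) = -14.5652/-1.30159 = 11.190.
So 12 more iterations are needed.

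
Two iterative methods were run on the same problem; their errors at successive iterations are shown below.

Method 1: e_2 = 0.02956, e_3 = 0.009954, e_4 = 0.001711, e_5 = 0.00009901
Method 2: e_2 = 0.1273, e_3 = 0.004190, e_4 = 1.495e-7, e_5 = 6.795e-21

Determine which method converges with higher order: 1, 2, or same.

Method 1: p ≈ ln(0.00009901/0.001711)/ln(0.001711/0.009954) ≈ 1.62.
Method 2: p ≈ ln(6.795e-21/1.495e-7)/ln(1.495e-7/0.004190) ≈ 3.00.
Method 2 has the higher order (≈3.0 vs ≈1.6).

2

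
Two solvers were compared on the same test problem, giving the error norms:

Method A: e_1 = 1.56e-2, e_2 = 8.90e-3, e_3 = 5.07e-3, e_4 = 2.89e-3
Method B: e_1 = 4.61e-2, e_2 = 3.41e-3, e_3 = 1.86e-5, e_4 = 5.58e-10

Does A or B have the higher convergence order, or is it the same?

B

Method A: p ≈ ln(2.89e-3/5.07e-3)/ln(5.07e-3/8.90e-3) ≈ 1.00.
Method B: p ≈ ln(5.58e-10/1.86e-5)/ln(1.86e-5/3.41e-3) ≈ 2.00.
Method B has the higher order (≈2.0 vs ≈1.0).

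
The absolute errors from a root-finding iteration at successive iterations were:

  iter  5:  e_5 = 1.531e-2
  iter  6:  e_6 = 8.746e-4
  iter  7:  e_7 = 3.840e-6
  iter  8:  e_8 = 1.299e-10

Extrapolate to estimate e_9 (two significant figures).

4.3e-19

First estimate the order: p ≈ ln(e_8/e_7) / ln(e_7/e_6) = ln(1.299e-10/3.840e-6)/ln(3.840e-6/8.746e-4) = ln(3.38281e-05)/ln(0.00439058) ≈ 1.8964.
Then e_9 ≈ e_8·(e_8/e_7)^p = 1.299e-10·(3.38281e-05)^1.8964 = 1.299e-10·3.32447e-09 ≈ 4.318e-19.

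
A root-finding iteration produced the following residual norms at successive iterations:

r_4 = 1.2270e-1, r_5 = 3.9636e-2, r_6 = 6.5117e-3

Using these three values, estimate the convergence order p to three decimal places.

p ≈ ln(r_6/r_5) / ln(r_5/r_4)
  = ln(6.5117e-3/3.9636e-2) / ln(3.9636e-2/1.2270e-1)
  = ln(0.164288) / ln(0.323032)
  = -1.806134 / -1.130004 ≈ 1.598343

1.598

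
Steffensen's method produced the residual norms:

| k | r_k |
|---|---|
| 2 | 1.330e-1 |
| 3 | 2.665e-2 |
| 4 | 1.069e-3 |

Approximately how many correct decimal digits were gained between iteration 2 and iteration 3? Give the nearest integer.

Digits gained ≈ log₁₀(r_2/r_3) = log₁₀(1.330e-1/2.665e-2) = log₁₀(4.99062) ≈ 0.698.

1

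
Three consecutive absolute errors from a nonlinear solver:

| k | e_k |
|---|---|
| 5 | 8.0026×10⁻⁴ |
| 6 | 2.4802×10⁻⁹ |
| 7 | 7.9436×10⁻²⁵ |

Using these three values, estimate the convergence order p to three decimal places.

2.813

p ≈ ln(e_7/e_6) / ln(e_6/e_5)
  = ln(7.9436×10⁻²⁵/2.4802×10⁻⁹) / ln(2.4802×10⁻⁹/8.0026×10⁻⁴)
  = ln(3.20281e-16) / ln(3.09924e-06)
  = -35.677333 / -12.684354 ≈ 2.812704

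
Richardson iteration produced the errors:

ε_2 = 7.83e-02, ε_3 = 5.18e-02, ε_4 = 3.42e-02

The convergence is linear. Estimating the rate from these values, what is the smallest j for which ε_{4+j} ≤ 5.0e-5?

Rate ρ ≈ ε_4/ε_3 = 3.42e-02/5.18e-02 = 0.6602.
After j more steps, ε_{4+j} ≈ 3.42e-02·ρ^j; need ρ^j ≤ 5.0e-5/3.42e-02 = 0.00146199.
j ≥ ln(0.00146199)/ln(0.6602) = -6.5280/-0.41521 = 15.722.
So 16 more iterations are needed.

16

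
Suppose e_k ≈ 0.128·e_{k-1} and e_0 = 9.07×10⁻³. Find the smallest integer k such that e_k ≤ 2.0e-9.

8

After k steps, e_k ≈ 9.07×10⁻³·0.128^k.
Need 0.128^k ≤ 2.0e-9/9.07×10⁻³ = 2.20507e-07.
k ≥ ln(2.20507e-07)/ln(0.128) = -15.3273/-2.05573 = 7.456.
Smallest integer k = 8.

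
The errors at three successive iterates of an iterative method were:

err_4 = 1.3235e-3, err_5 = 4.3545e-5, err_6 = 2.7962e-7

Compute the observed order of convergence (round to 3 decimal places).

1.479

p ≈ ln(err_6/err_5) / ln(err_5/err_4)
  = ln(2.7962e-7/4.3545e-5) / ln(4.3545e-5/1.3235e-3)
  = ln(0.0064214) / ln(0.0329014)
  = -5.048119 / -3.414240 ≈ 1.478548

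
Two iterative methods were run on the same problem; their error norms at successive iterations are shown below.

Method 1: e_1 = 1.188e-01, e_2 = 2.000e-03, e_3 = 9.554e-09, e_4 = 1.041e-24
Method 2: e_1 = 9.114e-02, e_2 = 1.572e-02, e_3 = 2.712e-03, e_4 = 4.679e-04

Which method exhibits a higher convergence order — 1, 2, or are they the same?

Method 1: p ≈ ln(1.041e-24/9.554e-09)/ln(9.554e-09/2.000e-03) ≈ 3.00.
Method 2: p ≈ ln(4.679e-04/2.712e-03)/ln(2.712e-03/1.572e-02) ≈ 1.00.
Method 1 has the higher order (≈3.0 vs ≈1.0).

1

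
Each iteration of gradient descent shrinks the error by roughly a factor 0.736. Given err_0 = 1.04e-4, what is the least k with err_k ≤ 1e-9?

38

After k steps, err_k ≈ 1.04e-4·0.736^k.
Need 0.736^k ≤ 1e-9/1.04e-4 = 9.61538e-06.
k ≥ ln(9.61538e-06)/ln(0.736) = -11.5521/-0.30653 = 37.687.
Smallest integer k = 38.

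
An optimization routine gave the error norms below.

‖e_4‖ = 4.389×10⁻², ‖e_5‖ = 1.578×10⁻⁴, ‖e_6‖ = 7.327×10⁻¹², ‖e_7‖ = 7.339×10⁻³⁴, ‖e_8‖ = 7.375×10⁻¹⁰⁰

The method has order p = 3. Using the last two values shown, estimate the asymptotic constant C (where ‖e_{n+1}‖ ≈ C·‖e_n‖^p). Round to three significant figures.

C ≈ ‖e_8‖ / ‖e_7‖^3
  = 7.375×10⁻¹⁰⁰ / (7.339×10⁻³⁴)^3
  = 7.375×10⁻¹⁰⁰ / 3.95285e-100 ≈ 1.8657

1.87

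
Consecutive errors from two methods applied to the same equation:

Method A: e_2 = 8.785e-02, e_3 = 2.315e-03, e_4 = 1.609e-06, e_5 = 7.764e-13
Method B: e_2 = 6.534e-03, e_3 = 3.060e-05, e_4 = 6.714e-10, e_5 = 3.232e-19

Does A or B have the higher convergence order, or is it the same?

Method A: p ≈ ln(7.764e-13/1.609e-06)/ln(1.609e-06/2.315e-03) ≈ 2.00.
Method B: p ≈ ln(3.232e-19/6.714e-10)/ln(6.714e-10/3.060e-05) ≈ 2.00.
Both orders ≈ 2.0 — effectively the same.

same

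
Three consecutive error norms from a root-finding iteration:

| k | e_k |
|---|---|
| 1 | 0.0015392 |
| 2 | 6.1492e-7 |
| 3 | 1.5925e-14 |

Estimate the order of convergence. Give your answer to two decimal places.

p ≈ ln(e_3/e_2) / ln(e_2/e_1)
  = ln(1.5925e-14/6.1492e-7) / ln(6.1492e-7/0.0015392)
  = ln(2.58977e-08) / ln(0.000399506)
  = -17.46911 / -7.82528 ≈ 2.23239

2.23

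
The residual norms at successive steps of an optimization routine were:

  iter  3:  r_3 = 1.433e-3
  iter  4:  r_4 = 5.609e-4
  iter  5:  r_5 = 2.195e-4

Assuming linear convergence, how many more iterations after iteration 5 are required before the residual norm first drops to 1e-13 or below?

Rate ρ ≈ r_5/r_4 = 2.195e-4/5.609e-4 = 0.3913.
After j more steps, r_{5+j} ≈ 2.195e-4·ρ^j; need ρ^j ≤ 1e-13/2.195e-4 = 4.55581e-10.
j ≥ ln(4.55581e-10)/ln(0.3913) = -21.5094/-0.93828 = 22.924.
So 23 more iterations are needed.

23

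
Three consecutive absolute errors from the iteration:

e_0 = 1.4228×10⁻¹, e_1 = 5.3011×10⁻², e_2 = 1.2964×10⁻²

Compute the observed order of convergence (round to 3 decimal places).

p ≈ ln(e_2/e_1) / ln(e_1/e_0)
  = ln(1.2964×10⁻²/5.3011×10⁻²) / ln(5.3011×10⁻²/1.4228×10⁻¹)
  = ln(0.244553) / ln(0.372582)
  = -1.408323 / -0.987298 ≈ 1.426442

1.426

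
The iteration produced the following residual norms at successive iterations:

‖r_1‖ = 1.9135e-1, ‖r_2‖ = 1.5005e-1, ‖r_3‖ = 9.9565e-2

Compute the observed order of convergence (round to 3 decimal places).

1.687

p ≈ ln(‖r_3‖/‖r_2‖) / ln(‖r_2‖/‖r_1‖)
  = ln(9.9565e-2/1.5005e-1) / ln(1.5005e-1/1.9135e-1)
  = ln(0.663545) / ln(0.784165)
  = -0.410159 / -0.243136 ≈ 1.686953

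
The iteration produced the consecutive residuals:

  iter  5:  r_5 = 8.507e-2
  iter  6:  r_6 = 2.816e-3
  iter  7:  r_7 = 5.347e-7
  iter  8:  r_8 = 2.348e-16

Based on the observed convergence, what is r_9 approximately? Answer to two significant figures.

7.0e-40

First estimate the order: p ≈ ln(r_8/r_7) / ln(r_7/r_6) = ln(2.348e-16/5.347e-7)/ln(5.347e-7/2.816e-3) = ln(4.39125e-10)/ln(0.000189879) ≈ 2.5144.
Then r_9 ≈ r_8·(r_8/r_7)^p = 2.348e-16·(4.39125e-10)^2.5144 = 2.348e-16·2.96295e-24 ≈ 6.957e-40.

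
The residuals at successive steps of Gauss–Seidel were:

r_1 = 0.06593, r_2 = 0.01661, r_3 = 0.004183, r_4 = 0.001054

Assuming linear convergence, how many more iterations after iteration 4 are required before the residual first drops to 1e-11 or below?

14

Rate ρ ≈ r_4/r_3 = 0.001054/0.004183 = 0.2520.
After j more steps, r_{4+j} ≈ 0.001054·ρ^j; need ρ^j ≤ 1e-11/0.001054 = 9.48767e-09.
j ≥ ln(9.48767e-09)/ln(0.2520) = -18.4733/-1.37833 = 13.403.
So 14 more iterations are needed.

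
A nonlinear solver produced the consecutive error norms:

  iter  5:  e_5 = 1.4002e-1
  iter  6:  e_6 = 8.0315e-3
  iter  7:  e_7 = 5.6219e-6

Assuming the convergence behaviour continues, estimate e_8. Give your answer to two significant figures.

5.4e-14

First estimate the order: p ≈ ln(e_7/e_6) / ln(e_6/e_5) = ln(5.6219e-6/8.0315e-3)/ln(8.0315e-3/1.4002e-1) = ln(0.000699981)/ln(0.0573597) ≈ 2.5414.
Then e_8 ≈ e_7·(e_7/e_6)^p = 5.6219e-6·(0.000699981)^2.5414 = 5.6219e-6·9.59626e-09 ≈ 5.395e-14.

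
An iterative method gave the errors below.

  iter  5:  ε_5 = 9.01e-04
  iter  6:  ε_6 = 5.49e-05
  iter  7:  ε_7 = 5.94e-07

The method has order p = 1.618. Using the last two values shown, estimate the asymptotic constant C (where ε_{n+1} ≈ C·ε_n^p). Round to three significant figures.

C ≈ ε_7 / ε_6^1.618
  = 5.94e-07 / (5.49e-05)^1.618
  = 5.94e-07 / 1.27829e-07 ≈ 4.6468

4.65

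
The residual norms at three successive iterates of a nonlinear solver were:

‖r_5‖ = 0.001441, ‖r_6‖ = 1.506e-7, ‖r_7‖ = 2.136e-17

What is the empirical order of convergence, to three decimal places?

2.474

p ≈ ln(‖r_7‖/‖r_6‖) / ln(‖r_6‖/‖r_5‖)
  = ln(2.136e-17/1.506e-7) / ln(1.506e-7/0.001441)
  = ln(1.41833e-10) / ln(0.000104511)
  = -22.676371 / -9.166218 ≈ 2.473907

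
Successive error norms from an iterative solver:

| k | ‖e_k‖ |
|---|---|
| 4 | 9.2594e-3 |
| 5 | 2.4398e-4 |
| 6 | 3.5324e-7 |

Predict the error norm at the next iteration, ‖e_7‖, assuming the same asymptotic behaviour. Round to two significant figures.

2.8e-12

First estimate the order: p ≈ ln(‖e_6‖/‖e_5‖) / ln(‖e_5‖/‖e_4‖) = ln(3.5324e-7/2.4398e-4)/ln(2.4398e-4/9.2594e-3) = ln(0.00144782)/ln(0.0263494) ≈ 1.7979.
Then ‖e_7‖ ≈ ‖e_6‖·(‖e_6‖/‖e_5‖)^p = 3.5324e-7·(0.00144782)^1.7979 = 3.5324e-7·7.85685e-06 ≈ 2.775e-12.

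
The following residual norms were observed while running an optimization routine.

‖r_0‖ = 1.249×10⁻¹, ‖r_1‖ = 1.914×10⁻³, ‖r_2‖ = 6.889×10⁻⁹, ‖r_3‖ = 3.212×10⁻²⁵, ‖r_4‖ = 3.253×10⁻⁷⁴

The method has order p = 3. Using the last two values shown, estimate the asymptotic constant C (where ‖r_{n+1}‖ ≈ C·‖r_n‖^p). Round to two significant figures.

C ≈ ‖r_4‖ / ‖r_3‖^3
  = 3.253×10⁻⁷⁴ / (3.212×10⁻²⁵)^3
  = 3.253×10⁻⁷⁴ / 3.3138e-74 ≈ 0.98165

0.98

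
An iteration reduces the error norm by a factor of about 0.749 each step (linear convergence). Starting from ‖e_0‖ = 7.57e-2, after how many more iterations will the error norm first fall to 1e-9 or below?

After k steps, ‖e_k‖ ≈ 7.57e-2·0.749^k.
Need 0.749^k ≤ 1e-9/7.57e-2 = 1.321e-08.
k ≥ ln(1.321e-08)/ln(0.749) = -18.1423/-0.28902 = 62.772.
Smallest integer k = 63.

63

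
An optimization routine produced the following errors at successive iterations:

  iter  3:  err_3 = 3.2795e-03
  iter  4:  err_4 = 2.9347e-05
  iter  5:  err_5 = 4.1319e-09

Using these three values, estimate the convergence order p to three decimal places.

p ≈ ln(err_5/err_4) / ln(err_4/err_3)
  = ln(4.1319e-09/2.9347e-05) / ln(2.9347e-05/3.2795e-03)
  = ln(0.000140795) / ln(0.00894862)
  = -8.868206 / -4.716256 ≈ 1.880349

1.880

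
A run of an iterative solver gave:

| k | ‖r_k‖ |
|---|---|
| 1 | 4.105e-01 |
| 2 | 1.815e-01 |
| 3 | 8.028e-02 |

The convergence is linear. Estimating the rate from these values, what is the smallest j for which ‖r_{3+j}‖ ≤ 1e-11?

28

Rate ρ ≈ ‖r_3‖/‖r_2‖ = 8.028e-02/1.815e-01 = 0.4423.
After j more steps, ‖r_{3+j}‖ ≈ 8.028e-02·ρ^j; need ρ^j ≤ 1e-11/8.028e-02 = 1.24564e-10.
j ≥ ln(1.24564e-10)/ln(0.4423) = -22.8062/-0.81577 = 27.957.
So 28 more iterations are needed.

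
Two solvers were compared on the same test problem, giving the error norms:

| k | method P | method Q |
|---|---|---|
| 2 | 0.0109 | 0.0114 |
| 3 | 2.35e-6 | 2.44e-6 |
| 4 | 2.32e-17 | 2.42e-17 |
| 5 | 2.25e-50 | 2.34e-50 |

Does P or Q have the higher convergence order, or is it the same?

Method P: p ≈ ln(2.25e-50/2.32e-17)/ln(2.32e-17/2.35e-6) ≈ 3.00.
Method Q: p ≈ ln(2.34e-50/2.42e-17)/ln(2.42e-17/2.44e-6) ≈ 3.00.
Both orders ≈ 3.0 — effectively the same.

same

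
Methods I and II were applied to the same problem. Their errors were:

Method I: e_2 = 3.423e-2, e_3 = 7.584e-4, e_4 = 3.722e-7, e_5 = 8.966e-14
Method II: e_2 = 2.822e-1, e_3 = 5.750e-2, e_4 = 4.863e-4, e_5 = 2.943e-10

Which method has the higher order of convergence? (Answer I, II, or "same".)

II

Method I: p ≈ ln(8.966e-14/3.722e-7)/ln(3.722e-7/7.584e-4) ≈ 2.00.
Method II: p ≈ ln(2.943e-10/4.863e-4)/ln(4.863e-4/5.750e-2) ≈ 3.00.
Method II has the higher order (≈3.0 vs ≈2.0).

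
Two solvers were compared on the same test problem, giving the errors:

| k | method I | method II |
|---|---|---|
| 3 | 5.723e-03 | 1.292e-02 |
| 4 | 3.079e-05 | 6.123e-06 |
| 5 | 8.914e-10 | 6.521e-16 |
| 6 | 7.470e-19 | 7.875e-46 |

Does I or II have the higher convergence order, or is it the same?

Method I: p ≈ ln(7.470e-19/8.914e-10)/ln(8.914e-10/3.079e-05) ≈ 2.00.
Method II: p ≈ ln(7.875e-46/6.521e-16)/ln(6.521e-16/6.123e-06) ≈ 3.00.
Method II has the higher order (≈3.0 vs ≈2.0).

II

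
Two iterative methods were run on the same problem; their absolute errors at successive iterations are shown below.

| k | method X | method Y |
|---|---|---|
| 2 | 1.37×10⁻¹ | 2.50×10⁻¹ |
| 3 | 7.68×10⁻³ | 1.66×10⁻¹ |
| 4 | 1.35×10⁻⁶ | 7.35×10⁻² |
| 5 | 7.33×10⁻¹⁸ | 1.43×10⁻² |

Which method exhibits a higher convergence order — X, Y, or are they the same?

X

Method X: p ≈ ln(7.33×10⁻¹⁸/1.35×10⁻⁶)/ln(1.35×10⁻⁶/7.68×10⁻³) ≈ 3.00.
Method Y: p ≈ ln(1.43×10⁻²/7.35×10⁻²)/ln(7.35×10⁻²/1.66×10⁻¹) ≈ 2.01.
Method X has the higher order (≈3.0 vs ≈2.0).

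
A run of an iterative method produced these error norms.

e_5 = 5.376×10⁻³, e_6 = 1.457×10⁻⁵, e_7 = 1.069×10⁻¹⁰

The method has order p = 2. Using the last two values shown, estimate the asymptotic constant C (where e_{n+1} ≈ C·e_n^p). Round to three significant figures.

C ≈ e_7 / e_6^2
  = 1.069×10⁻¹⁰ / (1.457×10⁻⁵)^2
  = 1.069×10⁻¹⁰ / 2.12285e-10 ≈ 0.50357

0.504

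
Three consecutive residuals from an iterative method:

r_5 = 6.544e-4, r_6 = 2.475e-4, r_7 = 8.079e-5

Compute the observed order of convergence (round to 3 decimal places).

p ≈ ln(r_7/r_6) / ln(r_6/r_5)
  = ln(8.079e-5/2.475e-4) / ln(2.475e-4/6.544e-4)
  = ln(0.326424) / ln(0.378209)
  = -1.119558 / -0.972308 ≈ 1.151444

1.151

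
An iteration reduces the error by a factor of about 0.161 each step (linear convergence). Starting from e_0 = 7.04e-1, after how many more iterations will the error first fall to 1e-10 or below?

13

After k steps, e_k ≈ 7.04e-1·0.161^k.
Need 0.161^k ≤ 1e-10/7.04e-1 = 1.42045e-10.
k ≥ ln(1.42045e-10)/ln(0.161) = -22.6749/-1.82635 = 12.415.
Smallest integer k = 13.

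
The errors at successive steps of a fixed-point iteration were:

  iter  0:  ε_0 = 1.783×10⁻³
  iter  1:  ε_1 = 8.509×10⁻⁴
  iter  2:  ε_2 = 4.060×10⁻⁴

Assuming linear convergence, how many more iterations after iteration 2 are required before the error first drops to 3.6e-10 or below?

19

Rate ρ ≈ ε_2/ε_1 = 4.060×10⁻⁴/8.509×10⁻⁴ = 0.4771.
After j more steps, ε_{2+j} ≈ 4.060×10⁻⁴·ρ^j; need ρ^j ≤ 3.6e-10/4.060×10⁻⁴ = 8.867e-07.
j ≥ ln(8.867e-07)/ln(0.4771) = -13.9358/-0.74003 = 18.831.
So 19 more iterations are needed.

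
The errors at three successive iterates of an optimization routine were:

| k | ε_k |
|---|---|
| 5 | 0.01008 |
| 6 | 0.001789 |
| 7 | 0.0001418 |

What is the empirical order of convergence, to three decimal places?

1.466

p ≈ ln(ε_7/ε_6) / ln(ε_6/ε_5)
  = ln(0.0001418/0.001789) / ln(0.001789/0.01008)
  = ln(0.0792622) / ln(0.17748)
  = -2.534994 / -1.728897 ≈ 1.466249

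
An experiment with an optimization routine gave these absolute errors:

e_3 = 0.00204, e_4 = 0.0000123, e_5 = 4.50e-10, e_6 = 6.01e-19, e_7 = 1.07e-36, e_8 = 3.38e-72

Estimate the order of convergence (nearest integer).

Consecutive ratios: e_8/e_7 = 3.38e-72/1.07e-36 = 3.15888e-36, e_7/e_6 = 1.07e-36/6.01e-19 = 1.78037e-18.
p ≈ ln(3.15888e-36)/ln(1.78037e-18) = -81.7428/-40.8697 ≈ 2.00.
So the convergence is quadratic (order 2).

2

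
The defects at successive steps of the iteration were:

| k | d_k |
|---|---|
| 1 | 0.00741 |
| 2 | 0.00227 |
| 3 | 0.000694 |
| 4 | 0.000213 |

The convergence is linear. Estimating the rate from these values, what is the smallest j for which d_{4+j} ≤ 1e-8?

9

Rate ρ ≈ d_4/d_3 = 0.000213/0.000694 = 0.3069.
After j more steps, d_{4+j} ≈ 0.000213·ρ^j; need ρ^j ≤ 1e-8/0.000213 = 4.69484e-05.
j ≥ ln(4.69484e-05)/ln(0.3069) = -9.9665/-1.18123 = 8.437.
So 9 more iterations are needed.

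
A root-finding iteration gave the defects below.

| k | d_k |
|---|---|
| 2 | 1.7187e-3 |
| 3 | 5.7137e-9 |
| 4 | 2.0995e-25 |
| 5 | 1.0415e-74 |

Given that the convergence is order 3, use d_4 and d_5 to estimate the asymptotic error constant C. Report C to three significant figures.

1.13

C ≈ d_5 / d_4^3
  = 1.0415e-74 / (2.0995e-25)^3
  = 1.0415e-74 / 9.25439e-75 ≈ 1.1254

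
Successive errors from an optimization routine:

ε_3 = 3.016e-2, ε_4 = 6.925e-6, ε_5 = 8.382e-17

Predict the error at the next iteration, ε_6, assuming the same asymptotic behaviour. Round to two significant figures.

1.5e-49

First estimate the order: p ≈ ln(ε_5/ε_4) / ln(ε_4/ε_3) = ln(8.382e-17/6.925e-6)/ln(6.925e-6/3.016e-2) = ln(1.2104e-11)/ln(0.000229609) ≈ 3.0000.
Then ε_6 ≈ ε_5·(ε_5/ε_4)^p = 8.382e-17·(1.2104e-11)^3.0000 = 8.382e-17·1.77332e-33 ≈ 1.486e-49.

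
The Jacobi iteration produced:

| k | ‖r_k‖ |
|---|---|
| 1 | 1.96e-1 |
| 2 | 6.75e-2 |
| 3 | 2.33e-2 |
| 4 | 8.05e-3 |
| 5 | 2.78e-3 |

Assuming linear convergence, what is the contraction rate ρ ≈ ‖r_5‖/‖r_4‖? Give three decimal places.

0.345

ρ ≈ ‖r_5‖/‖r_4‖ = 2.78e-3/8.05e-3 = 0.34534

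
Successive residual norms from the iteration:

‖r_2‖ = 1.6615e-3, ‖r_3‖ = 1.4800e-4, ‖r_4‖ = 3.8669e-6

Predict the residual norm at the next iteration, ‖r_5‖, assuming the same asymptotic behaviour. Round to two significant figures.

First estimate the order: p ≈ ln(‖r_4‖/‖r_3‖) / ln(‖r_3‖/‖r_2‖) = ln(3.8669e-6/1.4800e-4)/ln(1.4800e-4/1.6615e-3) = ln(0.0261277)/ln(0.0890761) ≈ 1.5072.
Then ‖r_5‖ ≈ ‖r_4‖·(‖r_4‖/‖r_3‖)^p = 3.8669e-6·(0.0261277)^1.5072 = 3.8669e-6·0.00411391 ≈ 1.591e-08.

1.6e-8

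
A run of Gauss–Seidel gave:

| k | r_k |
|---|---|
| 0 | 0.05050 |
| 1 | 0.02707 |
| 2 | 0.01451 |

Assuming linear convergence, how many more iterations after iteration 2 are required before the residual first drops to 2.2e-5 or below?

Rate ρ ≈ r_2/r_1 = 0.01451/0.02707 = 0.5360.
After j more steps, r_{2+j} ≈ 0.01451·ρ^j; need ρ^j ≤ 2.2e-5/0.01451 = 0.0015162.
j ≥ ln(0.0015162)/ln(0.5360) = -6.4915/-0.62362 = 10.409.
So 11 more iterations are needed.

11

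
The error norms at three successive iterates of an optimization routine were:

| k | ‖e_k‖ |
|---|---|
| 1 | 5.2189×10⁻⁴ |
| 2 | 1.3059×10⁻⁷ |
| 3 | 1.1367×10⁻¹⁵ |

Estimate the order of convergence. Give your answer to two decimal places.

p ≈ ln(‖e_3‖/‖e_2‖) / ln(‖e_2‖/‖e_1‖)
  = ln(1.1367×10⁻¹⁵/1.3059×10⁻⁷) / ln(1.3059×10⁻⁷/5.2189×10⁻⁴)
  = ln(8.70434e-09) / ln(0.000250225)
  = -18.55944 / -8.29315 ≈ 2.23792

2.24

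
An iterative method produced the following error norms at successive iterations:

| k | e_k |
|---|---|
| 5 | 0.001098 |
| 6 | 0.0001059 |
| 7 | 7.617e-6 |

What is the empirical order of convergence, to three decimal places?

p ≈ ln(e_7/e_6) / ln(e_6/e_5)
  = ln(7.617e-6/0.0001059) / ln(0.0001059/0.001098)
  = ln(0.0719263) / ln(0.0964481)
  = -2.632113 / -2.338750 ≈ 1.125436

1.125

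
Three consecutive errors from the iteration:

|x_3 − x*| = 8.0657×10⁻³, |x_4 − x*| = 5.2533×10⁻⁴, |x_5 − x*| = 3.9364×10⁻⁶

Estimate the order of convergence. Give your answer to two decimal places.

p ≈ ln(|x_5 − x*|/|x_4 − x*|) / ln(|x_4 − x*|/|x_3 − x*|)
  = ln(3.9364×10⁻⁶/5.2533×10⁻⁴) / ln(5.2533×10⁻⁴/8.0657×10⁻³)
  = ln(0.00749319) / ln(0.0651314)
  = -4.89376 / -2.73135 ≈ 1.79170

1.79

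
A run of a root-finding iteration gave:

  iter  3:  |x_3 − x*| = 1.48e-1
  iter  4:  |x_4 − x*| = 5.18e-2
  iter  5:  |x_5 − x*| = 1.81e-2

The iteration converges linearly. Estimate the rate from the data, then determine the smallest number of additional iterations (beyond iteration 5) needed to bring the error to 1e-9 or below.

Rate ρ ≈ |x_5 − x*|/|x_4 − x*| = 1.81e-2/5.18e-2 = 0.3494.
After j more steps, |x_{5+j} − x*| ≈ 1.81e-2·ρ^j; need ρ^j ≤ 1e-9/1.81e-2 = 5.52486e-08.
j ≥ ln(5.52486e-08)/ln(0.3494) = -16.7114/-1.05154 = 15.892.
So 16 more iterations are needed.

16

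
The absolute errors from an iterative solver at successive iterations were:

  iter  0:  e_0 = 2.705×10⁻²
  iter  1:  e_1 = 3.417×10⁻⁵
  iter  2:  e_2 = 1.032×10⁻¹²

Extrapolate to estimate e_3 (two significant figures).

3.2e-32

First estimate the order: p ≈ ln(e_2/e_1) / ln(e_1/e_0) = ln(1.032×10⁻¹²/3.417×10⁻⁵)/ln(3.417×10⁻⁵/2.705×10⁻²) = ln(3.02019e-08)/ln(0.00126322) ≈ 2.5944.
Then e_3 ≈ e_2·(e_2/e_1)^p = 1.032×10⁻¹²·(3.02019e-08)^2.5944 = 1.032×10⁻¹²·3.09173e-20 ≈ 3.191e-32.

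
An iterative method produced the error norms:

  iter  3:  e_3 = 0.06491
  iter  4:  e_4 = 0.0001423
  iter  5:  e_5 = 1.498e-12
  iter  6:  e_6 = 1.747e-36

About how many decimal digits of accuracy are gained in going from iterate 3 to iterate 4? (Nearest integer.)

3

Digits gained ≈ log₁₀(e_3/e_4) = log₁₀(0.06491/0.0001423) = log₁₀(456.149) ≈ 2.659.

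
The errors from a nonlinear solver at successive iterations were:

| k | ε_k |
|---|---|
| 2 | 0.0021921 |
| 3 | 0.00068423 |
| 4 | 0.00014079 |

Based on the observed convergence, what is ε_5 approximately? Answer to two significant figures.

1.6e-5

First estimate the order: p ≈ ln(ε_4/ε_3) / ln(ε_3/ε_2) = ln(0.00014079/0.00068423)/ln(0.00068423/0.0021921) = ln(0.205764)/ln(0.312134) ≈ 1.3579.
Then ε_5 ≈ ε_4·(ε_4/ε_3)^p = 0.00014079·(0.205764)^1.3579 = 0.00014079·0.116849 ≈ 1.645e-05.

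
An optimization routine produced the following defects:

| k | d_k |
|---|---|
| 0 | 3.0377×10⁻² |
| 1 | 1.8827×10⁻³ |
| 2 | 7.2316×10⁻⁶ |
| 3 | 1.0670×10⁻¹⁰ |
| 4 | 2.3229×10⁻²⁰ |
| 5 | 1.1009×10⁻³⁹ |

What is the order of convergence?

Consecutive ratios: d_5/d_4 = 1.1009×10⁻³⁹/2.3229×10⁻²⁰ = 4.73933e-20, d_4/d_3 = 2.3229×10⁻²⁰/1.0670×10⁻¹⁰ = 2.17704e-10.
p ≈ ln(4.73933e-20)/ln(2.17704e-10) = -44.4958/-22.2479 ≈ 2.00.
So the convergence is quadratic (order 2).

2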